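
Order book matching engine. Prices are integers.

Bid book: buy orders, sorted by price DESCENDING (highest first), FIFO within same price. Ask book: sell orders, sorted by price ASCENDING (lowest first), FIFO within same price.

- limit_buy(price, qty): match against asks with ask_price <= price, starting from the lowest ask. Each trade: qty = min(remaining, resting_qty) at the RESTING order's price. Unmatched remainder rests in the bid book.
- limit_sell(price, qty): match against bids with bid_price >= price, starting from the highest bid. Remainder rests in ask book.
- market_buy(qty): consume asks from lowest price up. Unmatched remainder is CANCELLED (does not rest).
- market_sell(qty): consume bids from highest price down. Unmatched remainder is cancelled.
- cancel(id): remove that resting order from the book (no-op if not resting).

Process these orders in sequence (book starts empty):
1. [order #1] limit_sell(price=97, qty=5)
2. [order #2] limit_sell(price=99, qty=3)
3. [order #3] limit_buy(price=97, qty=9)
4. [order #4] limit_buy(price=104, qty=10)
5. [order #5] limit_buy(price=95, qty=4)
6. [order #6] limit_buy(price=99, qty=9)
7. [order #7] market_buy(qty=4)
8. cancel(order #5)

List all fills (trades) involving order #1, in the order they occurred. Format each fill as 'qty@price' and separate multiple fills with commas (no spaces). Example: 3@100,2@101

Answer: 5@97

Derivation:
After op 1 [order #1] limit_sell(price=97, qty=5): fills=none; bids=[-] asks=[#1:5@97]
After op 2 [order #2] limit_sell(price=99, qty=3): fills=none; bids=[-] asks=[#1:5@97 #2:3@99]
After op 3 [order #3] limit_buy(price=97, qty=9): fills=#3x#1:5@97; bids=[#3:4@97] asks=[#2:3@99]
After op 4 [order #4] limit_buy(price=104, qty=10): fills=#4x#2:3@99; bids=[#4:7@104 #3:4@97] asks=[-]
After op 5 [order #5] limit_buy(price=95, qty=4): fills=none; bids=[#4:7@104 #3:4@97 #5:4@95] asks=[-]
After op 6 [order #6] limit_buy(price=99, qty=9): fills=none; bids=[#4:7@104 #6:9@99 #3:4@97 #5:4@95] asks=[-]
After op 7 [order #7] market_buy(qty=4): fills=none; bids=[#4:7@104 #6:9@99 #3:4@97 #5:4@95] asks=[-]
After op 8 cancel(order #5): fills=none; bids=[#4:7@104 #6:9@99 #3:4@97] asks=[-]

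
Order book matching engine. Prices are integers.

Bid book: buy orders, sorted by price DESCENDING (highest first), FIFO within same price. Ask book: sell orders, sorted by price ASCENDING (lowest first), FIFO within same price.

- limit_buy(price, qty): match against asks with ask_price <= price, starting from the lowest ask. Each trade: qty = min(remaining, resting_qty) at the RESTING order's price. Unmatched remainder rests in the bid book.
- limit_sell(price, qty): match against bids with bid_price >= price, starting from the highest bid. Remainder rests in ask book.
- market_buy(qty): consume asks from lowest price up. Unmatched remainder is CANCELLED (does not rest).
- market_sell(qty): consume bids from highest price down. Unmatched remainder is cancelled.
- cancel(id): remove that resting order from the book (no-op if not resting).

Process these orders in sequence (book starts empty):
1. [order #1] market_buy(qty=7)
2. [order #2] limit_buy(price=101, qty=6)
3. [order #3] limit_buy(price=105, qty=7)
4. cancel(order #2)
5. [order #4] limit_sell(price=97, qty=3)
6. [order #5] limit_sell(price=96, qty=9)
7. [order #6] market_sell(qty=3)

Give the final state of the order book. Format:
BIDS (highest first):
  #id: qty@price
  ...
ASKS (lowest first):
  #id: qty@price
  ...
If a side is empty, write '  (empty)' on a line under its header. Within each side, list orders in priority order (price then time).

Answer: BIDS (highest first):
  (empty)
ASKS (lowest first):
  #5: 5@96

Derivation:
After op 1 [order #1] market_buy(qty=7): fills=none; bids=[-] asks=[-]
After op 2 [order #2] limit_buy(price=101, qty=6): fills=none; bids=[#2:6@101] asks=[-]
After op 3 [order #3] limit_buy(price=105, qty=7): fills=none; bids=[#3:7@105 #2:6@101] asks=[-]
After op 4 cancel(order #2): fills=none; bids=[#3:7@105] asks=[-]
After op 5 [order #4] limit_sell(price=97, qty=3): fills=#3x#4:3@105; bids=[#3:4@105] asks=[-]
After op 6 [order #5] limit_sell(price=96, qty=9): fills=#3x#5:4@105; bids=[-] asks=[#5:5@96]
After op 7 [order #6] market_sell(qty=3): fills=none; bids=[-] asks=[#5:5@96]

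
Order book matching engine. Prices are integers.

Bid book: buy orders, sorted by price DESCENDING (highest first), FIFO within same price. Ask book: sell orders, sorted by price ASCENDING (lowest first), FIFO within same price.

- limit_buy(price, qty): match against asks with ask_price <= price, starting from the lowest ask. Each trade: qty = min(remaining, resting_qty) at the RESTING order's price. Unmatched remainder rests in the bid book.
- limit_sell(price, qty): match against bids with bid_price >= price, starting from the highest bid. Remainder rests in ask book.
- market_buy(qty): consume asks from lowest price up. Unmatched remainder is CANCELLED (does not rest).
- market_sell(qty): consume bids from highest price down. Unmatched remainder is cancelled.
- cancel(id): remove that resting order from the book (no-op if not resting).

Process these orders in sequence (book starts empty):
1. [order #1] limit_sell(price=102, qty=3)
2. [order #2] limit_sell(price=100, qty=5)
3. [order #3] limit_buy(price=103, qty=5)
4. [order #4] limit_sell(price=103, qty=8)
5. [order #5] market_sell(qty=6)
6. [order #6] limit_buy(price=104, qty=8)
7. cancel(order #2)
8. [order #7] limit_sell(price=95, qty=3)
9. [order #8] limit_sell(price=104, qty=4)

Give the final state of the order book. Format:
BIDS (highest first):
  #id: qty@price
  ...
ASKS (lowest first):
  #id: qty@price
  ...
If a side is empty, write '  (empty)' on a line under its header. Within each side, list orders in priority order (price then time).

Answer: BIDS (highest first):
  (empty)
ASKS (lowest first):
  #7: 3@95
  #4: 3@103
  #8: 4@104

Derivation:
After op 1 [order #1] limit_sell(price=102, qty=3): fills=none; bids=[-] asks=[#1:3@102]
After op 2 [order #2] limit_sell(price=100, qty=5): fills=none; bids=[-] asks=[#2:5@100 #1:3@102]
After op 3 [order #3] limit_buy(price=103, qty=5): fills=#3x#2:5@100; bids=[-] asks=[#1:3@102]
After op 4 [order #4] limit_sell(price=103, qty=8): fills=none; bids=[-] asks=[#1:3@102 #4:8@103]
After op 5 [order #5] market_sell(qty=6): fills=none; bids=[-] asks=[#1:3@102 #4:8@103]
After op 6 [order #6] limit_buy(price=104, qty=8): fills=#6x#1:3@102 #6x#4:5@103; bids=[-] asks=[#4:3@103]
After op 7 cancel(order #2): fills=none; bids=[-] asks=[#4:3@103]
After op 8 [order #7] limit_sell(price=95, qty=3): fills=none; bids=[-] asks=[#7:3@95 #4:3@103]
After op 9 [order #8] limit_sell(price=104, qty=4): fills=none; bids=[-] asks=[#7:3@95 #4:3@103 #8:4@104]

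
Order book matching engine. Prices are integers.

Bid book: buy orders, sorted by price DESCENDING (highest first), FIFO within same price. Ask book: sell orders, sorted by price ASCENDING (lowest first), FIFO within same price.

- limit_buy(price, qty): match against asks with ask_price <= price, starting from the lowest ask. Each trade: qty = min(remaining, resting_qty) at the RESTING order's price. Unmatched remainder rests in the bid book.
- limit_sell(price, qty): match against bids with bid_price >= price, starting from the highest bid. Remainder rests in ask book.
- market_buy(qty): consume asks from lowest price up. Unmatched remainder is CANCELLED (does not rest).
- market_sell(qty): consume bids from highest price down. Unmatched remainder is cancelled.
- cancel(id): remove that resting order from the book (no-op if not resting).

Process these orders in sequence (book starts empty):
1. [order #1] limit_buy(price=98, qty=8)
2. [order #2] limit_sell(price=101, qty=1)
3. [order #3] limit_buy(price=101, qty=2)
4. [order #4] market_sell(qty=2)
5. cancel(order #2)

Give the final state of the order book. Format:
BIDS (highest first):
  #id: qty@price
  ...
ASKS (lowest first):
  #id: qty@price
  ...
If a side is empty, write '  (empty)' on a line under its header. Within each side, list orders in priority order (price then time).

Answer: BIDS (highest first):
  #1: 7@98
ASKS (lowest first):
  (empty)

Derivation:
After op 1 [order #1] limit_buy(price=98, qty=8): fills=none; bids=[#1:8@98] asks=[-]
After op 2 [order #2] limit_sell(price=101, qty=1): fills=none; bids=[#1:8@98] asks=[#2:1@101]
After op 3 [order #3] limit_buy(price=101, qty=2): fills=#3x#2:1@101; bids=[#3:1@101 #1:8@98] asks=[-]
After op 4 [order #4] market_sell(qty=2): fills=#3x#4:1@101 #1x#4:1@98; bids=[#1:7@98] asks=[-]
After op 5 cancel(order #2): fills=none; bids=[#1:7@98] asks=[-]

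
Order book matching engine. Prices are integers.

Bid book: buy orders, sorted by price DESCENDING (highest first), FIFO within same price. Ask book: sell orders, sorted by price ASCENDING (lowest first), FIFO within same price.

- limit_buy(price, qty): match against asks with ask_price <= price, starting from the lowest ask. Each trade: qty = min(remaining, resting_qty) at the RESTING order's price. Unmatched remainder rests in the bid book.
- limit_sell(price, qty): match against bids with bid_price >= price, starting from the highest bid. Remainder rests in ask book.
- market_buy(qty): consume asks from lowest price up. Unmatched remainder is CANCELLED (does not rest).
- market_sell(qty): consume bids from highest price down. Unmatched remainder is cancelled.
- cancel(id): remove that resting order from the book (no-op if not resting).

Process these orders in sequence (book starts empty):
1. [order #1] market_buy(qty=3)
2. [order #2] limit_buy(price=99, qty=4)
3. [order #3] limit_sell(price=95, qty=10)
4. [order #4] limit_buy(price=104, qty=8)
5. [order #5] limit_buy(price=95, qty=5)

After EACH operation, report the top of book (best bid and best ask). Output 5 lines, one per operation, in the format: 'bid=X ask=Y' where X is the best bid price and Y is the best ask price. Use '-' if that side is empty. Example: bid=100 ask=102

Answer: bid=- ask=-
bid=99 ask=-
bid=- ask=95
bid=104 ask=-
bid=104 ask=-

Derivation:
After op 1 [order #1] market_buy(qty=3): fills=none; bids=[-] asks=[-]
After op 2 [order #2] limit_buy(price=99, qty=4): fills=none; bids=[#2:4@99] asks=[-]
After op 3 [order #3] limit_sell(price=95, qty=10): fills=#2x#3:4@99; bids=[-] asks=[#3:6@95]
After op 4 [order #4] limit_buy(price=104, qty=8): fills=#4x#3:6@95; bids=[#4:2@104] asks=[-]
After op 5 [order #5] limit_buy(price=95, qty=5): fills=none; bids=[#4:2@104 #5:5@95] asks=[-]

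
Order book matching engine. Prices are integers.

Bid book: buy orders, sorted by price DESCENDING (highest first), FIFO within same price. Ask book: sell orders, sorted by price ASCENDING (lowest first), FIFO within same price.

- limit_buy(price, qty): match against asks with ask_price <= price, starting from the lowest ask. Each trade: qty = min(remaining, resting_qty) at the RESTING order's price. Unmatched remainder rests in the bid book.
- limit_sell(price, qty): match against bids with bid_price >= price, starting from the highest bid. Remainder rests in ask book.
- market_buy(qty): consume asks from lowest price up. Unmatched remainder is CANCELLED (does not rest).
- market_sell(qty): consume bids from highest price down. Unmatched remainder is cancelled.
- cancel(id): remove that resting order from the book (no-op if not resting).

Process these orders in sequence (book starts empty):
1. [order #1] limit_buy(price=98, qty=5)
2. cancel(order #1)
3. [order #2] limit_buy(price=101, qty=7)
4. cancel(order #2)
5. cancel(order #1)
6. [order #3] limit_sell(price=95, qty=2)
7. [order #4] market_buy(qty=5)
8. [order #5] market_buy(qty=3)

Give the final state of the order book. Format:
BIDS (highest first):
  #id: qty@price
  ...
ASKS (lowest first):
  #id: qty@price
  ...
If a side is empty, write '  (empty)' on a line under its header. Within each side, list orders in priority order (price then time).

Answer: BIDS (highest first):
  (empty)
ASKS (lowest first):
  (empty)

Derivation:
After op 1 [order #1] limit_buy(price=98, qty=5): fills=none; bids=[#1:5@98] asks=[-]
After op 2 cancel(order #1): fills=none; bids=[-] asks=[-]
After op 3 [order #2] limit_buy(price=101, qty=7): fills=none; bids=[#2:7@101] asks=[-]
After op 4 cancel(order #2): fills=none; bids=[-] asks=[-]
After op 5 cancel(order #1): fills=none; bids=[-] asks=[-]
After op 6 [order #3] limit_sell(price=95, qty=2): fills=none; bids=[-] asks=[#3:2@95]
After op 7 [order #4] market_buy(qty=5): fills=#4x#3:2@95; bids=[-] asks=[-]
After op 8 [order #5] market_buy(qty=3): fills=none; bids=[-] asks=[-]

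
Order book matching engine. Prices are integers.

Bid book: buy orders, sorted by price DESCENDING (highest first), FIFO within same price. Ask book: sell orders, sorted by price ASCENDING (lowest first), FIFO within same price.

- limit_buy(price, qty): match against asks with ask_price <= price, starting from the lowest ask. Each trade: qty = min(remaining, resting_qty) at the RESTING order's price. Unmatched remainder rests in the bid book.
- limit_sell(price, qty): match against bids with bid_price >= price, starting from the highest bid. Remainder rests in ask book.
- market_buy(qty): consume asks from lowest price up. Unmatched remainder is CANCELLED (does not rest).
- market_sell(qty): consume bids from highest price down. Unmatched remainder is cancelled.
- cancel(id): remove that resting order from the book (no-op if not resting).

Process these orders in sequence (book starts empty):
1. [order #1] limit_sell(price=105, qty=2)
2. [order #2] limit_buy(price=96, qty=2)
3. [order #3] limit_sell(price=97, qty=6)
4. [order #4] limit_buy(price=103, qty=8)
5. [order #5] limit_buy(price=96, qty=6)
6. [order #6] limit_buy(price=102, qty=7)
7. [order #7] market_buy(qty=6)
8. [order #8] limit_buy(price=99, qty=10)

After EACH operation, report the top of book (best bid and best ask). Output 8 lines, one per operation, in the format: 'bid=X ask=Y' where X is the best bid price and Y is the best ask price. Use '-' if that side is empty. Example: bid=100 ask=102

After op 1 [order #1] limit_sell(price=105, qty=2): fills=none; bids=[-] asks=[#1:2@105]
After op 2 [order #2] limit_buy(price=96, qty=2): fills=none; bids=[#2:2@96] asks=[#1:2@105]
After op 3 [order #3] limit_sell(price=97, qty=6): fills=none; bids=[#2:2@96] asks=[#3:6@97 #1:2@105]
After op 4 [order #4] limit_buy(price=103, qty=8): fills=#4x#3:6@97; bids=[#4:2@103 #2:2@96] asks=[#1:2@105]
After op 5 [order #5] limit_buy(price=96, qty=6): fills=none; bids=[#4:2@103 #2:2@96 #5:6@96] asks=[#1:2@105]
After op 6 [order #6] limit_buy(price=102, qty=7): fills=none; bids=[#4:2@103 #6:7@102 #2:2@96 #5:6@96] asks=[#1:2@105]
After op 7 [order #7] market_buy(qty=6): fills=#7x#1:2@105; bids=[#4:2@103 #6:7@102 #2:2@96 #5:6@96] asks=[-]
After op 8 [order #8] limit_buy(price=99, qty=10): fills=none; bids=[#4:2@103 #6:7@102 #8:10@99 #2:2@96 #5:6@96] asks=[-]

Answer: bid=- ask=105
bid=96 ask=105
bid=96 ask=97
bid=103 ask=105
bid=103 ask=105
bid=103 ask=105
bid=103 ask=-
bid=103 ask=-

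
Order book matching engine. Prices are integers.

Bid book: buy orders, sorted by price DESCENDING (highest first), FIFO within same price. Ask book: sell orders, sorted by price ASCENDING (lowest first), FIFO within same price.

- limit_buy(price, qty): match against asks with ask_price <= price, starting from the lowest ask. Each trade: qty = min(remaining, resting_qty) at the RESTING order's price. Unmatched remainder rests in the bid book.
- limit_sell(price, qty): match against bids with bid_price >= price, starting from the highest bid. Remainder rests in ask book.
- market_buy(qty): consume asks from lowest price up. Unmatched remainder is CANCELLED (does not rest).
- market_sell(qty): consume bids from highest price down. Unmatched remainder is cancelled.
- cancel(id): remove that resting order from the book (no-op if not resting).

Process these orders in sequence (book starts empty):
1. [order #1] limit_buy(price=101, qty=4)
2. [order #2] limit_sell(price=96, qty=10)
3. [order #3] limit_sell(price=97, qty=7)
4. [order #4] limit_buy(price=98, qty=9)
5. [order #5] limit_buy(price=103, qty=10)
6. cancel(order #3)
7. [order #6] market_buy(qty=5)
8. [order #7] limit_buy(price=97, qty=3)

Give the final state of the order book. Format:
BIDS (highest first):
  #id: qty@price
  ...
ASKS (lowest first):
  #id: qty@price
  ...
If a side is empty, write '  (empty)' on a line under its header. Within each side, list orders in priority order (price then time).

Answer: BIDS (highest first):
  #5: 6@103
  #7: 3@97
ASKS (lowest first):
  (empty)

Derivation:
After op 1 [order #1] limit_buy(price=101, qty=4): fills=none; bids=[#1:4@101] asks=[-]
After op 2 [order #2] limit_sell(price=96, qty=10): fills=#1x#2:4@101; bids=[-] asks=[#2:6@96]
After op 3 [order #3] limit_sell(price=97, qty=7): fills=none; bids=[-] asks=[#2:6@96 #3:7@97]
After op 4 [order #4] limit_buy(price=98, qty=9): fills=#4x#2:6@96 #4x#3:3@97; bids=[-] asks=[#3:4@97]
After op 5 [order #5] limit_buy(price=103, qty=10): fills=#5x#3:4@97; bids=[#5:6@103] asks=[-]
After op 6 cancel(order #3): fills=none; bids=[#5:6@103] asks=[-]
After op 7 [order #6] market_buy(qty=5): fills=none; bids=[#5:6@103] asks=[-]
After op 8 [order #7] limit_buy(price=97, qty=3): fills=none; bids=[#5:6@103 #7:3@97] asks=[-]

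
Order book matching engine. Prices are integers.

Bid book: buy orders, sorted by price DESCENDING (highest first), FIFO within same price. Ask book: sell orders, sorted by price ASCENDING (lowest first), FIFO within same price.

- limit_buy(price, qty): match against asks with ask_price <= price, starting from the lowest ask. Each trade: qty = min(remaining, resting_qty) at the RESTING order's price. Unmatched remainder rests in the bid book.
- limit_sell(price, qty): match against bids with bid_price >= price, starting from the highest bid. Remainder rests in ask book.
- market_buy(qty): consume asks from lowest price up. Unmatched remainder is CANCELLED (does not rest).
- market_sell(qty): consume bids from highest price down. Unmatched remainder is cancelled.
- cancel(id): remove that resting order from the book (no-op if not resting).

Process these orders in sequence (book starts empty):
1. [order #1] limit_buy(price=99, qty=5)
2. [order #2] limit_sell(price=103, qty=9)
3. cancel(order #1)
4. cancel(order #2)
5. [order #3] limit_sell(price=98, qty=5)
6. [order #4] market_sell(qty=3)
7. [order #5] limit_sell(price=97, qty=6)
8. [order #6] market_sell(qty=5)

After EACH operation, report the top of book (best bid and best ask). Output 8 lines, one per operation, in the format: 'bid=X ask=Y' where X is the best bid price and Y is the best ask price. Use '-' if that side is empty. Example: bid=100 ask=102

Answer: bid=99 ask=-
bid=99 ask=103
bid=- ask=103
bid=- ask=-
bid=- ask=98
bid=- ask=98
bid=- ask=97
bid=- ask=97

Derivation:
After op 1 [order #1] limit_buy(price=99, qty=5): fills=none; bids=[#1:5@99] asks=[-]
After op 2 [order #2] limit_sell(price=103, qty=9): fills=none; bids=[#1:5@99] asks=[#2:9@103]
After op 3 cancel(order #1): fills=none; bids=[-] asks=[#2:9@103]
After op 4 cancel(order #2): fills=none; bids=[-] asks=[-]
After op 5 [order #3] limit_sell(price=98, qty=5): fills=none; bids=[-] asks=[#3:5@98]
After op 6 [order #4] market_sell(qty=3): fills=none; bids=[-] asks=[#3:5@98]
After op 7 [order #5] limit_sell(price=97, qty=6): fills=none; bids=[-] asks=[#5:6@97 #3:5@98]
After op 8 [order #6] market_sell(qty=5): fills=none; bids=[-] asks=[#5:6@97 #3:5@98]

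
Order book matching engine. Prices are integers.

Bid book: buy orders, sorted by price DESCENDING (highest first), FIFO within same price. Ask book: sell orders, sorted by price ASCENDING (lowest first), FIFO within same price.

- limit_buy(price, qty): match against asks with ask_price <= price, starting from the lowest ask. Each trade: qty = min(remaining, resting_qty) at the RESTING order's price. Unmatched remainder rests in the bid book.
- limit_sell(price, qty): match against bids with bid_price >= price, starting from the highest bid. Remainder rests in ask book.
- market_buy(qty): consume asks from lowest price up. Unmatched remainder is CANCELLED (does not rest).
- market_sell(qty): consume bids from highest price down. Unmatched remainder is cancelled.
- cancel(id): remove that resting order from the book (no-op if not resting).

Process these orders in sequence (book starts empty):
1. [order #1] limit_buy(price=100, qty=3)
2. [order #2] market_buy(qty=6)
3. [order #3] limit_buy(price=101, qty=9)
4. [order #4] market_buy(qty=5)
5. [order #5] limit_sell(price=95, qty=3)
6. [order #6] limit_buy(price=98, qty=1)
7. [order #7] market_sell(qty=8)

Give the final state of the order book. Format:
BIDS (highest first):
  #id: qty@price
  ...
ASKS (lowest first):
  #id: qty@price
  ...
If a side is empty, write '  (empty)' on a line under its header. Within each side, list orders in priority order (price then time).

Answer: BIDS (highest first):
  #1: 1@100
  #6: 1@98
ASKS (lowest first):
  (empty)

Derivation:
After op 1 [order #1] limit_buy(price=100, qty=3): fills=none; bids=[#1:3@100] asks=[-]
After op 2 [order #2] market_buy(qty=6): fills=none; bids=[#1:3@100] asks=[-]
After op 3 [order #3] limit_buy(price=101, qty=9): fills=none; bids=[#3:9@101 #1:3@100] asks=[-]
After op 4 [order #4] market_buy(qty=5): fills=none; bids=[#3:9@101 #1:3@100] asks=[-]
After op 5 [order #5] limit_sell(price=95, qty=3): fills=#3x#5:3@101; bids=[#3:6@101 #1:3@100] asks=[-]
After op 6 [order #6] limit_buy(price=98, qty=1): fills=none; bids=[#3:6@101 #1:3@100 #6:1@98] asks=[-]
After op 7 [order #7] market_sell(qty=8): fills=#3x#7:6@101 #1x#7:2@100; bids=[#1:1@100 #6:1@98] asks=[-]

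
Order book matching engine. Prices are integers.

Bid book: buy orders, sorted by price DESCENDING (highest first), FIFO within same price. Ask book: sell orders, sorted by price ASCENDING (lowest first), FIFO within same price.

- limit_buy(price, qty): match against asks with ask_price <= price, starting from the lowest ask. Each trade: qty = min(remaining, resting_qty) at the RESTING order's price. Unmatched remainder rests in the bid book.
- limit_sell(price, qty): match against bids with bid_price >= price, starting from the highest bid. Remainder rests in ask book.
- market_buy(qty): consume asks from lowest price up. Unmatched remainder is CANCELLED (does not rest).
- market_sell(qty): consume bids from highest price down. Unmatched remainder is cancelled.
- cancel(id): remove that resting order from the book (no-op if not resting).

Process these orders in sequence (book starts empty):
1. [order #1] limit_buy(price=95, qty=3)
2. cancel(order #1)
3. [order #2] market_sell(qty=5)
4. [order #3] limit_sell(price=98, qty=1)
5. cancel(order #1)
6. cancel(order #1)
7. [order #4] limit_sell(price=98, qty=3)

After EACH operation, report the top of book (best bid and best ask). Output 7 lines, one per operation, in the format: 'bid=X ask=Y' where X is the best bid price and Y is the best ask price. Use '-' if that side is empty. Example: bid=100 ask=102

After op 1 [order #1] limit_buy(price=95, qty=3): fills=none; bids=[#1:3@95] asks=[-]
After op 2 cancel(order #1): fills=none; bids=[-] asks=[-]
After op 3 [order #2] market_sell(qty=5): fills=none; bids=[-] asks=[-]
After op 4 [order #3] limit_sell(price=98, qty=1): fills=none; bids=[-] asks=[#3:1@98]
After op 5 cancel(order #1): fills=none; bids=[-] asks=[#3:1@98]
After op 6 cancel(order #1): fills=none; bids=[-] asks=[#3:1@98]
After op 7 [order #4] limit_sell(price=98, qty=3): fills=none; bids=[-] asks=[#3:1@98 #4:3@98]

Answer: bid=95 ask=-
bid=- ask=-
bid=- ask=-
bid=- ask=98
bid=- ask=98
bid=- ask=98
bid=- ask=98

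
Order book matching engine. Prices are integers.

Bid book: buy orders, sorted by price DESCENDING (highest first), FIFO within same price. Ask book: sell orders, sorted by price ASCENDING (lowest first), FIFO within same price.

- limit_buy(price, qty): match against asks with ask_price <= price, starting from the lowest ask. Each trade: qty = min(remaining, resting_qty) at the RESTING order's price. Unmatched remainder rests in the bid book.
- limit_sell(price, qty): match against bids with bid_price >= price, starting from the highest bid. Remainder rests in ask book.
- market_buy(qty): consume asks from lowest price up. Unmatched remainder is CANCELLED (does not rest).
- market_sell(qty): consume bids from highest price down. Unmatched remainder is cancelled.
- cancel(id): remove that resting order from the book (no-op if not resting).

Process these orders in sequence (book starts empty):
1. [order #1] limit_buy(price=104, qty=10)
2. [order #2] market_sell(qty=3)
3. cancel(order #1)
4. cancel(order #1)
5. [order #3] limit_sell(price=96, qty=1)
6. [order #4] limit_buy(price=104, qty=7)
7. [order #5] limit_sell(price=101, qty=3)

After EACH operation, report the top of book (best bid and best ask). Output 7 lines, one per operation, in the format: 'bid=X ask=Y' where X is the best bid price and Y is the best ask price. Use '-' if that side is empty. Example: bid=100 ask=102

After op 1 [order #1] limit_buy(price=104, qty=10): fills=none; bids=[#1:10@104] asks=[-]
After op 2 [order #2] market_sell(qty=3): fills=#1x#2:3@104; bids=[#1:7@104] asks=[-]
After op 3 cancel(order #1): fills=none; bids=[-] asks=[-]
After op 4 cancel(order #1): fills=none; bids=[-] asks=[-]
After op 5 [order #3] limit_sell(price=96, qty=1): fills=none; bids=[-] asks=[#3:1@96]
After op 6 [order #4] limit_buy(price=104, qty=7): fills=#4x#3:1@96; bids=[#4:6@104] asks=[-]
After op 7 [order #5] limit_sell(price=101, qty=3): fills=#4x#5:3@104; bids=[#4:3@104] asks=[-]

Answer: bid=104 ask=-
bid=104 ask=-
bid=- ask=-
bid=- ask=-
bid=- ask=96
bid=104 ask=-
bid=104 ask=-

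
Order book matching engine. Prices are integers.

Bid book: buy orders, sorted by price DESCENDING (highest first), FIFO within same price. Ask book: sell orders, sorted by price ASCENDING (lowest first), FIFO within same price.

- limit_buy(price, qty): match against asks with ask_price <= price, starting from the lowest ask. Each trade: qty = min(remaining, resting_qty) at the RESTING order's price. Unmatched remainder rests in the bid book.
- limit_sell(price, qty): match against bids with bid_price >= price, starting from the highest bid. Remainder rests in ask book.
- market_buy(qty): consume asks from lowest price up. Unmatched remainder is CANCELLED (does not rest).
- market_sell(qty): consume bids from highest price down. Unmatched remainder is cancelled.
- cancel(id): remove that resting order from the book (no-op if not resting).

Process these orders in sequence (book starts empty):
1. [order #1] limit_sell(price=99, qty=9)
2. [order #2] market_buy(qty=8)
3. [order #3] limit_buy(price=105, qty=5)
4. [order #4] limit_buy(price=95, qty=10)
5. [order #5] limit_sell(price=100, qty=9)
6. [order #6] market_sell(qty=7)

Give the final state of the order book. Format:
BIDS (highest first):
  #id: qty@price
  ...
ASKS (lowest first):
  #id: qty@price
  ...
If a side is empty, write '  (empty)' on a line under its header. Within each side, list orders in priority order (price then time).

Answer: BIDS (highest first):
  #4: 3@95
ASKS (lowest first):
  #5: 5@100

Derivation:
After op 1 [order #1] limit_sell(price=99, qty=9): fills=none; bids=[-] asks=[#1:9@99]
After op 2 [order #2] market_buy(qty=8): fills=#2x#1:8@99; bids=[-] asks=[#1:1@99]
After op 3 [order #3] limit_buy(price=105, qty=5): fills=#3x#1:1@99; bids=[#3:4@105] asks=[-]
After op 4 [order #4] limit_buy(price=95, qty=10): fills=none; bids=[#3:4@105 #4:10@95] asks=[-]
After op 5 [order #5] limit_sell(price=100, qty=9): fills=#3x#5:4@105; bids=[#4:10@95] asks=[#5:5@100]
After op 6 [order #6] market_sell(qty=7): fills=#4x#6:7@95; bids=[#4:3@95] asks=[#5:5@100]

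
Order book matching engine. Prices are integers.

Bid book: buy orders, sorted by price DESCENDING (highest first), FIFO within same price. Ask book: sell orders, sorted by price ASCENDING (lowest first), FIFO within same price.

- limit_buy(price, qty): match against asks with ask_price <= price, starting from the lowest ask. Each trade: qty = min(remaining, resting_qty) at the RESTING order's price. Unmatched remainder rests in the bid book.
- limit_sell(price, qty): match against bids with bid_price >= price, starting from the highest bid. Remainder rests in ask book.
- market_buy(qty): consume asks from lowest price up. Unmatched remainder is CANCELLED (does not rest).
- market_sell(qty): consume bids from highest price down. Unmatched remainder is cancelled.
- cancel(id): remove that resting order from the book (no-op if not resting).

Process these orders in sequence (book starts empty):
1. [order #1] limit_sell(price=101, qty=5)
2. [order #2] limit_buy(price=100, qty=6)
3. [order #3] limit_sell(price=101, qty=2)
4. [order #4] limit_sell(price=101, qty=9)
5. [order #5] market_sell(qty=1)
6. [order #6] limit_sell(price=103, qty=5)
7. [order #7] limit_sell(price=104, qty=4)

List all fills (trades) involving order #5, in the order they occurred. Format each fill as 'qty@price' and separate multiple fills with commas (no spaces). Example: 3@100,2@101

After op 1 [order #1] limit_sell(price=101, qty=5): fills=none; bids=[-] asks=[#1:5@101]
After op 2 [order #2] limit_buy(price=100, qty=6): fills=none; bids=[#2:6@100] asks=[#1:5@101]
After op 3 [order #3] limit_sell(price=101, qty=2): fills=none; bids=[#2:6@100] asks=[#1:5@101 #3:2@101]
After op 4 [order #4] limit_sell(price=101, qty=9): fills=none; bids=[#2:6@100] asks=[#1:5@101 #3:2@101 #4:9@101]
After op 5 [order #5] market_sell(qty=1): fills=#2x#5:1@100; bids=[#2:5@100] asks=[#1:5@101 #3:2@101 #4:9@101]
After op 6 [order #6] limit_sell(price=103, qty=5): fills=none; bids=[#2:5@100] asks=[#1:5@101 #3:2@101 #4:9@101 #6:5@103]
After op 7 [order #7] limit_sell(price=104, qty=4): fills=none; bids=[#2:5@100] asks=[#1:5@101 #3:2@101 #4:9@101 #6:5@103 #7:4@104]

Answer: 1@100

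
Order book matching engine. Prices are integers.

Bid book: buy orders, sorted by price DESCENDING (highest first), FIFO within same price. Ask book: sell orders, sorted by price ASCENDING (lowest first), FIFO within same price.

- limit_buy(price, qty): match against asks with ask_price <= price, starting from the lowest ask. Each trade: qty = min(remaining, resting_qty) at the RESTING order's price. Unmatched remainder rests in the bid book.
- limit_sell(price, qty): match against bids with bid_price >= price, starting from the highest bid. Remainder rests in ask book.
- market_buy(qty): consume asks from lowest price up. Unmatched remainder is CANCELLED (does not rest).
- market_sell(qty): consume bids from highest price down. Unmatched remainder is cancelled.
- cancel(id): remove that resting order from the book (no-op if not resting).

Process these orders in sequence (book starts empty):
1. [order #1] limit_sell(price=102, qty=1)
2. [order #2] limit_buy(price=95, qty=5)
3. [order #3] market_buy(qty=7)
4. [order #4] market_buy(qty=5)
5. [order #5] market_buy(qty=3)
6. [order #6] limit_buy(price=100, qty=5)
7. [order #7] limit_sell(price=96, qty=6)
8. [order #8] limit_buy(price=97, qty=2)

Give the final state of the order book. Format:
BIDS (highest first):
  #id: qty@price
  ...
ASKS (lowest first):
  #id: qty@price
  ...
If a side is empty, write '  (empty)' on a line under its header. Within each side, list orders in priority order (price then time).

Answer: BIDS (highest first):
  #8: 1@97
  #2: 5@95
ASKS (lowest first):
  (empty)

Derivation:
After op 1 [order #1] limit_sell(price=102, qty=1): fills=none; bids=[-] asks=[#1:1@102]
After op 2 [order #2] limit_buy(price=95, qty=5): fills=none; bids=[#2:5@95] asks=[#1:1@102]
After op 3 [order #3] market_buy(qty=7): fills=#3x#1:1@102; bids=[#2:5@95] asks=[-]
After op 4 [order #4] market_buy(qty=5): fills=none; bids=[#2:5@95] asks=[-]
After op 5 [order #5] market_buy(qty=3): fills=none; bids=[#2:5@95] asks=[-]
After op 6 [order #6] limit_buy(price=100, qty=5): fills=none; bids=[#6:5@100 #2:5@95] asks=[-]
After op 7 [order #7] limit_sell(price=96, qty=6): fills=#6x#7:5@100; bids=[#2:5@95] asks=[#7:1@96]
After op 8 [order #8] limit_buy(price=97, qty=2): fills=#8x#7:1@96; bids=[#8:1@97 #2:5@95] asks=[-]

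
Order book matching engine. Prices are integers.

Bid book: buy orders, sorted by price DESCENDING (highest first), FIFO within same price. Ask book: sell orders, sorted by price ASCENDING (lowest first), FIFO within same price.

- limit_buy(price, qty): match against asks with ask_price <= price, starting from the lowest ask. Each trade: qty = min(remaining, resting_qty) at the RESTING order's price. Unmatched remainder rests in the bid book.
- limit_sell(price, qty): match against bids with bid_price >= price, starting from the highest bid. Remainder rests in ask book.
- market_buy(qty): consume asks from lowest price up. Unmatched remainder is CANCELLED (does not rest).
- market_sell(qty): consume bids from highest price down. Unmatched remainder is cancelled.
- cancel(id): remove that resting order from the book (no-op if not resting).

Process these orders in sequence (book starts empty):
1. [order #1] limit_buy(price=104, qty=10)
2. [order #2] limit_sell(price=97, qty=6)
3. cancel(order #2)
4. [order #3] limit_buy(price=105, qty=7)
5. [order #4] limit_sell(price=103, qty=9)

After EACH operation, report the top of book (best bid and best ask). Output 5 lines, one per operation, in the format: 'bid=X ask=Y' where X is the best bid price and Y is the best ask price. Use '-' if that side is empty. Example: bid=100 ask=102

Answer: bid=104 ask=-
bid=104 ask=-
bid=104 ask=-
bid=105 ask=-
bid=104 ask=-

Derivation:
After op 1 [order #1] limit_buy(price=104, qty=10): fills=none; bids=[#1:10@104] asks=[-]
After op 2 [order #2] limit_sell(price=97, qty=6): fills=#1x#2:6@104; bids=[#1:4@104] asks=[-]
After op 3 cancel(order #2): fills=none; bids=[#1:4@104] asks=[-]
After op 4 [order #3] limit_buy(price=105, qty=7): fills=none; bids=[#3:7@105 #1:4@104] asks=[-]
After op 5 [order #4] limit_sell(price=103, qty=9): fills=#3x#4:7@105 #1x#4:2@104; bids=[#1:2@104] asks=[-]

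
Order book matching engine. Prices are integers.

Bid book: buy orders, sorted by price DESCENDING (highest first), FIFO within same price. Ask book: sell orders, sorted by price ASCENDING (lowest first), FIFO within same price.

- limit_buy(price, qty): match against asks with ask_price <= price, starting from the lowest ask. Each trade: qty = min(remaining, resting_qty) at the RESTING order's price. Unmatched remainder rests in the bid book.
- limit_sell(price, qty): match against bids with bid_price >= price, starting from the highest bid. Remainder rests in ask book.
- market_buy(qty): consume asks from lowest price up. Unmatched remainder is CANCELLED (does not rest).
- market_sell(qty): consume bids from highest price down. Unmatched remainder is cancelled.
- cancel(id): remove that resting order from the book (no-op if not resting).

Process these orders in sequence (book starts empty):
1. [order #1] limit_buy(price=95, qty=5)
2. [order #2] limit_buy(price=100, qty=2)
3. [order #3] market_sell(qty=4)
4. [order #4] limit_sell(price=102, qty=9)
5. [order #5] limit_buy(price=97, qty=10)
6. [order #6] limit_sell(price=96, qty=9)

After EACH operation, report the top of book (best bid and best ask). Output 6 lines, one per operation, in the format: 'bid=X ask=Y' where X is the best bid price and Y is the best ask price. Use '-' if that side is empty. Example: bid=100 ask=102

Answer: bid=95 ask=-
bid=100 ask=-
bid=95 ask=-
bid=95 ask=102
bid=97 ask=102
bid=97 ask=102

Derivation:
After op 1 [order #1] limit_buy(price=95, qty=5): fills=none; bids=[#1:5@95] asks=[-]
After op 2 [order #2] limit_buy(price=100, qty=2): fills=none; bids=[#2:2@100 #1:5@95] asks=[-]
After op 3 [order #3] market_sell(qty=4): fills=#2x#3:2@100 #1x#3:2@95; bids=[#1:3@95] asks=[-]
After op 4 [order #4] limit_sell(price=102, qty=9): fills=none; bids=[#1:3@95] asks=[#4:9@102]
After op 5 [order #5] limit_buy(price=97, qty=10): fills=none; bids=[#5:10@97 #1:3@95] asks=[#4:9@102]
After op 6 [order #6] limit_sell(price=96, qty=9): fills=#5x#6:9@97; bids=[#5:1@97 #1:3@95] asks=[#4:9@102]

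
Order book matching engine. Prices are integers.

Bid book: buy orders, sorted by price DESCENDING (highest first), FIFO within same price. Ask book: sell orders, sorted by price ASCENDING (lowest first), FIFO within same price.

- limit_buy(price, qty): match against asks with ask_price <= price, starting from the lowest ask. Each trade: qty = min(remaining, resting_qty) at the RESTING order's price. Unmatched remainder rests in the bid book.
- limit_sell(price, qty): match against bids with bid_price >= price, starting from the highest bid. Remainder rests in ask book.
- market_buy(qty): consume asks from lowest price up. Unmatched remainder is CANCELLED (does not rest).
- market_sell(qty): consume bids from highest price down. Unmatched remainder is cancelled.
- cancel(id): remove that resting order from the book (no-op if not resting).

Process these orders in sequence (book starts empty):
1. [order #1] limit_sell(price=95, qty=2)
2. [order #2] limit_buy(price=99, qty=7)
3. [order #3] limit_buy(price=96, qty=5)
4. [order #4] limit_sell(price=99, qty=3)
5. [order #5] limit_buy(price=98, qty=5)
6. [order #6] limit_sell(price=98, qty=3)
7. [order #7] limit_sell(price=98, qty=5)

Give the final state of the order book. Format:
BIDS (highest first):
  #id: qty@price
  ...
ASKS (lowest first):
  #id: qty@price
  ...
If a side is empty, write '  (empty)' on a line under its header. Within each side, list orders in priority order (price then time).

After op 1 [order #1] limit_sell(price=95, qty=2): fills=none; bids=[-] asks=[#1:2@95]
After op 2 [order #2] limit_buy(price=99, qty=7): fills=#2x#1:2@95; bids=[#2:5@99] asks=[-]
After op 3 [order #3] limit_buy(price=96, qty=5): fills=none; bids=[#2:5@99 #3:5@96] asks=[-]
After op 4 [order #4] limit_sell(price=99, qty=3): fills=#2x#4:3@99; bids=[#2:2@99 #3:5@96] asks=[-]
After op 5 [order #5] limit_buy(price=98, qty=5): fills=none; bids=[#2:2@99 #5:5@98 #3:5@96] asks=[-]
After op 6 [order #6] limit_sell(price=98, qty=3): fills=#2x#6:2@99 #5x#6:1@98; bids=[#5:4@98 #3:5@96] asks=[-]
After op 7 [order #7] limit_sell(price=98, qty=5): fills=#5x#7:4@98; bids=[#3:5@96] asks=[#7:1@98]

Answer: BIDS (highest first):
  #3: 5@96
ASKS (lowest first):
  #7: 1@98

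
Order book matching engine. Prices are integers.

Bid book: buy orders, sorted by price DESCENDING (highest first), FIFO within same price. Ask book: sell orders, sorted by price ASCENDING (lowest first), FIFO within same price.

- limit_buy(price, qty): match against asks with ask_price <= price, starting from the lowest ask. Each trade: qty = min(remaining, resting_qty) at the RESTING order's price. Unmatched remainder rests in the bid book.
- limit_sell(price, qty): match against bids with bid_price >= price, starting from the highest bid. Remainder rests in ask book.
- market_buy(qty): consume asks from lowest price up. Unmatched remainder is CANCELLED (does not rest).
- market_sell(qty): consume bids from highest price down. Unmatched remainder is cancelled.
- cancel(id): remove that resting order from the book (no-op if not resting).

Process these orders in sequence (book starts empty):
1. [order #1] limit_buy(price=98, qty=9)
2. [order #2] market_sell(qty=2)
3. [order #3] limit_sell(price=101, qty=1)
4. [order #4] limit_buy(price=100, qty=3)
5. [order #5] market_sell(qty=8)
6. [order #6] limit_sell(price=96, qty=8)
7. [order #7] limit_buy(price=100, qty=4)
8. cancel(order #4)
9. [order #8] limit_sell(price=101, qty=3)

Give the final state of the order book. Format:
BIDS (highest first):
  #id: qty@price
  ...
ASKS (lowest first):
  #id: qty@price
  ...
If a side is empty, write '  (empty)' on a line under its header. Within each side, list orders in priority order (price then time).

Answer: BIDS (highest first):
  (empty)
ASKS (lowest first):
  #6: 2@96
  #3: 1@101
  #8: 3@101

Derivation:
After op 1 [order #1] limit_buy(price=98, qty=9): fills=none; bids=[#1:9@98] asks=[-]
After op 2 [order #2] market_sell(qty=2): fills=#1x#2:2@98; bids=[#1:7@98] asks=[-]
After op 3 [order #3] limit_sell(price=101, qty=1): fills=none; bids=[#1:7@98] asks=[#3:1@101]
After op 4 [order #4] limit_buy(price=100, qty=3): fills=none; bids=[#4:3@100 #1:7@98] asks=[#3:1@101]
After op 5 [order #5] market_sell(qty=8): fills=#4x#5:3@100 #1x#5:5@98; bids=[#1:2@98] asks=[#3:1@101]
After op 6 [order #6] limit_sell(price=96, qty=8): fills=#1x#6:2@98; bids=[-] asks=[#6:6@96 #3:1@101]
After op 7 [order #7] limit_buy(price=100, qty=4): fills=#7x#6:4@96; bids=[-] asks=[#6:2@96 #3:1@101]
After op 8 cancel(order #4): fills=none; bids=[-] asks=[#6:2@96 #3:1@101]
After op 9 [order #8] limit_sell(price=101, qty=3): fills=none; bids=[-] asks=[#6:2@96 #3:1@101 #8:3@101]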